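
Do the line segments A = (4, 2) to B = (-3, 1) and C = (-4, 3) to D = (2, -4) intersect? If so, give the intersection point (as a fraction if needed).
Yes; intersection at (-26/11, 12/11) (t = 10/11 on AB, s = 3/11 on CD)

Parametrize AB as A + t(B − A) = (4 + -7 t, 2 + -1 t) and CD as C + s(D − C) = (-4 + 6 s, 3 + -7 s). Solve the linear system for (t, s). Determinant = -55 ≠ 0, so a unique intersection of the containing lines exists. Solution: t = 10/11, s = 3/11 — both in [0, 1], so the segments cross. Intersection point: (-26/11, 12/11).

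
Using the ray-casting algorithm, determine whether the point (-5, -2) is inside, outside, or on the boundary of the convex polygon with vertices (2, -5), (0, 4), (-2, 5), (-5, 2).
The point (-5, -2) lies strictly outside the polygon

Cast a horizontal ray to the right from the query point and count how many polygon edges it crosses (each edge strictly once or zero times, handled with the usual half-open convention). 
Parity of crossings → even ⇒ outside.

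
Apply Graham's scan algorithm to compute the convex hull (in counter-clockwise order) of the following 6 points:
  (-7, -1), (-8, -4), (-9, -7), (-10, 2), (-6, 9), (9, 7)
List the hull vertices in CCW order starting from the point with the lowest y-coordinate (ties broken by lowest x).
Hull (CCW) = [(-9, -7), (9, 7), (-6, 9), (-10, 2)]

Graham scan procedure:
  1. Find the pivot p₀ = point with lowest y (tie → lowest x): (-9, -7).
  2. Sort the remaining points by polar angle around p₀.
  3. Walk through sorted points, maintaining a stack; pop the top while the last three entries make a non-left turn (cross product ≤ 0).
  4. Final stack is the convex hull in CCW order: (-9, -7), (9, 7), (-6, 9), (-10, 2).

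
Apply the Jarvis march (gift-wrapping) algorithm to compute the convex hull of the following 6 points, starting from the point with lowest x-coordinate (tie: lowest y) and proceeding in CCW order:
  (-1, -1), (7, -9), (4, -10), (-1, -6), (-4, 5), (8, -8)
Hull (CCW) = [(-4, 5), (-1, -6), (4, -10), (7, -9), (8, -8)]

Jarvis march: at each step, from the current hull vertex p, select the next vertex q as the point such that every other point lies strictly to the left of (or on) the directed line p → q. (Equivalently: for every other point r, the cross product (q − p) × (r − p) ≥ 0.)
Starting point (lowest x, tie lowest y): (-4, 5). Wrap until returning to start. Resulting hull: (-4, 5), (-1, -6), (4, -10), (7, -9), (8, -8).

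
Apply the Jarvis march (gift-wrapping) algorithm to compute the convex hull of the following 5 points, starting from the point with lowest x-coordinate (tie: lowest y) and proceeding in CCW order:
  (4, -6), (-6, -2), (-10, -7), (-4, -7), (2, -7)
Hull (CCW) = [(-10, -7), (2, -7), (4, -6), (-6, -2)]

Jarvis march: at each step, from the current hull vertex p, select the next vertex q as the point such that every other point lies strictly to the left of (or on) the directed line p → q. (Equivalently: for every other point r, the cross product (q − p) × (r − p) ≥ 0.)
Starting point (lowest x, tie lowest y): (-10, -7). Wrap until returning to start. Resulting hull: (-10, -7), (2, -7), (4, -6), (-6, -2).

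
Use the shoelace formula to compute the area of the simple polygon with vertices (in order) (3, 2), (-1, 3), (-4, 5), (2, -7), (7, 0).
Area = 99/2

Shoelace formula: Area = (1/2) |Σ_i (x_i · y_{i+1} − x_{i+1} · y_i)| (indices mod n). Compute each cross term:
  (3)(3) − (-1)(2) = 11
  (-1)(5) − (-4)(3) = 7
  (-4)(-7) − (2)(5) = 18
  (2)(0) − (7)(-7) = 49
  (7)(2) − (3)(0) = 14
Sum = 99, so (signed) Area = 99/2 = 99/2, |Area| = 99/2.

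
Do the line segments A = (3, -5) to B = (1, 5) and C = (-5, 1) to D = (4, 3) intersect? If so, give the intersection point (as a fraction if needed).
Yes; intersection at (71/47, 115/47) (t = 35/47 on AB, s = 34/47 on CD)

Parametrize AB as A + t(B − A) = (3 + -2 t, -5 + 10 t) and CD as C + s(D − C) = (-5 + 9 s, 1 + 2 s). Solve the linear system for (t, s). Determinant = 94 ≠ 0, so a unique intersection of the containing lines exists. Solution: t = 35/47, s = 34/47 — both in [0, 1], so the segments cross. Intersection point: (71/47, 115/47).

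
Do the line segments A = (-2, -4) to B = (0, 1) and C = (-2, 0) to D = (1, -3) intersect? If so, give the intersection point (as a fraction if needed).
Yes; intersection at (-6/7, -8/7) (t = 4/7 on AB, s = 8/21 on CD)

Parametrize AB as A + t(B − A) = (-2 + 2 t, -4 + 5 t) and CD as C + s(D − C) = (-2 + 3 s, 0 + -3 s). Solve the linear system for (t, s). Determinant = 21 ≠ 0, so a unique intersection of the containing lines exists. Solution: t = 4/7, s = 8/21 — both in [0, 1], so the segments cross. Intersection point: (-6/7, -8/7).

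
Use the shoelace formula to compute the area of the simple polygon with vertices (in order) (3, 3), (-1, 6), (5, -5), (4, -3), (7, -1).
Area = 21

Shoelace formula: Area = (1/2) |Σ_i (x_i · y_{i+1} − x_{i+1} · y_i)| (indices mod n). Compute each cross term:
  (3)(6) − (-1)(3) = 21
  (-1)(-5) − (5)(6) = -25
  (5)(-3) − (4)(-5) = 5
  (4)(-1) − (7)(-3) = 17
  (7)(3) − (3)(-1) = 24
Sum = 42, so (signed) Area = 42/2 = 21, |Area| = 21.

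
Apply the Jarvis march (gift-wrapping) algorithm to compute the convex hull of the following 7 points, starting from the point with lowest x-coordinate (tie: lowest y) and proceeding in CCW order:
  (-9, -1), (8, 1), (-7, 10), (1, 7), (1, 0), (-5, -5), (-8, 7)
Hull (CCW) = [(-9, -1), (-5, -5), (8, 1), (1, 7), (-7, 10), (-8, 7)]

Jarvis march: at each step, from the current hull vertex p, select the next vertex q as the point such that every other point lies strictly to the left of (or on) the directed line p → q. (Equivalently: for every other point r, the cross product (q − p) × (r − p) ≥ 0.)
Starting point (lowest x, tie lowest y): (-9, -1). Wrap until returning to start. Resulting hull: (-9, -1), (-5, -5), (8, 1), (1, 7), (-7, 10), (-8, 7).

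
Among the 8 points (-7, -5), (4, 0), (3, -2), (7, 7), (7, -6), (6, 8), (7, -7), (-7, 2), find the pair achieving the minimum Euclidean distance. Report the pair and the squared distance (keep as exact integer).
Pair = ((7, -6), (7, -7)); squared distance = 1

Compute all C(8, 2) = 28 pairwise squared distances (x_i − x_j)² + (y_i − y_j)². The minimum is 1, attained by the pair ((7, -6), (7, -7)).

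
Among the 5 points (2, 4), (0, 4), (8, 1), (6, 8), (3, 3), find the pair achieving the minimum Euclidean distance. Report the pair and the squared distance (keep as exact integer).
Pair = ((2, 4), (3, 3)); squared distance = 2

Compute all C(5, 2) = 10 pairwise squared distances (x_i − x_j)² + (y_i − y_j)². The minimum is 2, attained by the pair ((2, 4), (3, 3)).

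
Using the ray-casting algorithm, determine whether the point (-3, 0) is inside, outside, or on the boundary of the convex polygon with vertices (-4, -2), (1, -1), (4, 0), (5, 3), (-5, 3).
The point (-3, 0) lies strictly inside the polygon

Cast a horizontal ray to the right from the query point and count how many polygon edges it crosses (each edge strictly once or zero times, handled with the usual half-open convention). 
Parity of crossings → odd ⇒ inside.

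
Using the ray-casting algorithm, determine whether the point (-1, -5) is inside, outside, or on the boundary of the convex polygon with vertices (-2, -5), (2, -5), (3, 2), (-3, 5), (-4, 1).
The point (-1, -5) lies on the polygon boundary

Boundary check: the query satisfies the collinearity and bounding-box conditions for some polygon edge, so it lies exactly on the boundary.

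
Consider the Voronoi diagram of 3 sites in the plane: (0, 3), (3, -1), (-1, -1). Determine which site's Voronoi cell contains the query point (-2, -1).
Nearest site = (-1, -1)

The Voronoi cell of site s contains exactly those query points closer to s than to any other site. Compute squared distances from q = (-2, -1) to each site:
  (-1 − -2)² + (-1 − -1)² = 1
  (0 − -2)² + (3 − -1)² = 20
  (3 − -2)² + (-1 − -1)² = 25
Minimum is attained by (-1, -1), so q lies in its Voronoi cell.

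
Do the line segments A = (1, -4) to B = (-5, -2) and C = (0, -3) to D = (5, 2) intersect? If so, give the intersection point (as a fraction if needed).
No (intersection of containing lines falls outside at least one segment)

Parametrize and solve: t = 1/4, s = -1/10. At least one of these is outside [0, 1], so the segments do not intersect.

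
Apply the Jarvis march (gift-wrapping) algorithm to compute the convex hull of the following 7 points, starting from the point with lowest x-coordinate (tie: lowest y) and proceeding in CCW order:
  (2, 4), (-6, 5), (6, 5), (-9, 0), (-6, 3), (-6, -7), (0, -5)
Hull (CCW) = [(-9, 0), (-6, -7), (0, -5), (6, 5), (-6, 5)]

Jarvis march: at each step, from the current hull vertex p, select the next vertex q as the point such that every other point lies strictly to the left of (or on) the directed line p → q. (Equivalently: for every other point r, the cross product (q − p) × (r − p) ≥ 0.)
Starting point (lowest x, tie lowest y): (-9, 0). Wrap until returning to start. Resulting hull: (-9, 0), (-6, -7), (0, -5), (6, 5), (-6, 5).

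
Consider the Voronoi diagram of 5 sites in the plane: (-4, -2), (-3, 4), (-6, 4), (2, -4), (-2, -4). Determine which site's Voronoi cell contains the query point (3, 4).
Nearest site = (-3, 4)

The Voronoi cell of site s contains exactly those query points closer to s than to any other site. Compute squared distances from q = (3, 4) to each site:
  (-3 − 3)² + (4 − 4)² = 36
  (2 − 3)² + (-4 − 4)² = 65
  (-6 − 3)² + (4 − 4)² = 81
  (-4 − 3)² + (-2 − 4)² = 85
  (-2 − 3)² + (-4 − 4)² = 89
Minimum is attained by (-3, 4), so q lies in its Voronoi cell.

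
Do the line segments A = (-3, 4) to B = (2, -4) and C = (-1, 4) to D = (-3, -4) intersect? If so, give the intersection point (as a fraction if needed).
Yes; intersection at (-11/7, 12/7) (t = 2/7 on AB, s = 2/7 on CD)

Parametrize AB as A + t(B − A) = (-3 + 5 t, 4 + -8 t) and CD as C + s(D − C) = (-1 + -2 s, 4 + -8 s). Solve the linear system for (t, s). Determinant = 56 ≠ 0, so a unique intersection of the containing lines exists. Solution: t = 2/7, s = 2/7 — both in [0, 1], so the segments cross. Intersection point: (-11/7, 12/7).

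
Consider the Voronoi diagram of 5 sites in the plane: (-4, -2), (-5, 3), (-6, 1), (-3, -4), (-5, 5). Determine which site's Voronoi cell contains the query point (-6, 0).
Nearest site = (-6, 1)

The Voronoi cell of site s contains exactly those query points closer to s than to any other site. Compute squared distances from q = (-6, 0) to each site:
  (-6 − -6)² + (1 − 0)² = 1
  (-4 − -6)² + (-2 − 0)² = 8
  (-5 − -6)² + (3 − 0)² = 10
  (-3 − -6)² + (-4 − 0)² = 25
  (-5 − -6)² + (5 − 0)² = 26
Minimum is attained by (-6, 1), so q lies in its Voronoi cell.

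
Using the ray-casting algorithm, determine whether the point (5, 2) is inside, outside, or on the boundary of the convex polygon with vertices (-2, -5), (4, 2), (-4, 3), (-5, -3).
The point (5, 2) lies strictly outside the polygon

Cast a horizontal ray to the right from the query point and count how many polygon edges it crosses (each edge strictly once or zero times, handled with the usual half-open convention). 
Parity of crossings → even ⇒ outside.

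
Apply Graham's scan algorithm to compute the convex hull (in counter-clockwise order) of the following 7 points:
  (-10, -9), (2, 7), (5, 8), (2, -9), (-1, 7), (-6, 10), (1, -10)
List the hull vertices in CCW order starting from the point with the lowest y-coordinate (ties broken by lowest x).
Hull (CCW) = [(1, -10), (2, -9), (5, 8), (-6, 10), (-10, -9)]

Graham scan procedure:
  1. Find the pivot p₀ = point with lowest y (tie → lowest x): (1, -10).
  2. Sort the remaining points by polar angle around p₀.
  3. Walk through sorted points, maintaining a stack; pop the top while the last three entries make a non-left turn (cross product ≤ 0).
  4. Final stack is the convex hull in CCW order: (1, -10), (2, -9), (5, 8), (-6, 10), (-10, -9).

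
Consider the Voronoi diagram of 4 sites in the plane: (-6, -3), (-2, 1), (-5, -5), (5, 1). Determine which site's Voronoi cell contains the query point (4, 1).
Nearest site = (5, 1)

The Voronoi cell of site s contains exactly those query points closer to s than to any other site. Compute squared distances from q = (4, 1) to each site:
  (5 − 4)² + (1 − 1)² = 1
  (-2 − 4)² + (1 − 1)² = 36
  (-6 − 4)² + (-3 − 1)² = 116
  (-5 − 4)² + (-5 − 1)² = 117
Minimum is attained by (5, 1), so q lies in its Voronoi cell.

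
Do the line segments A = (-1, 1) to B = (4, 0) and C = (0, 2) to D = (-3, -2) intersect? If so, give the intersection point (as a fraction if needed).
Yes; intersection at (-18/23, 22/23) (t = 1/23 on AB, s = 6/23 on CD)

Parametrize AB as A + t(B − A) = (-1 + 5 t, 1 + -1 t) and CD as C + s(D − C) = (0 + -3 s, 2 + -4 s). Solve the linear system for (t, s). Determinant = 23 ≠ 0, so a unique intersection of the containing lines exists. Solution: t = 1/23, s = 6/23 — both in [0, 1], so the segments cross. Intersection point: (-18/23, 22/23).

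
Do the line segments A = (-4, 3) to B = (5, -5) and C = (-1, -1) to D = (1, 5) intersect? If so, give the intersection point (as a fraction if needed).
Yes; intersection at (-23/35, 1/35) (t = 13/35 on AB, s = 6/35 on CD)

Parametrize AB as A + t(B − A) = (-4 + 9 t, 3 + -8 t) and CD as C + s(D − C) = (-1 + 2 s, -1 + 6 s). Solve the linear system for (t, s). Determinant = -70 ≠ 0, so a unique intersection of the containing lines exists. Solution: t = 13/35, s = 6/35 — both in [0, 1], so the segments cross. Intersection point: (-23/35, 1/35).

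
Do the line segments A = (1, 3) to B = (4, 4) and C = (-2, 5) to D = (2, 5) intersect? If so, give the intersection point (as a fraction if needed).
No (intersection of containing lines falls outside at least one segment)

Parametrize and solve: t = 2, s = 9/4. At least one of these is outside [0, 1], so the segments do not intersect.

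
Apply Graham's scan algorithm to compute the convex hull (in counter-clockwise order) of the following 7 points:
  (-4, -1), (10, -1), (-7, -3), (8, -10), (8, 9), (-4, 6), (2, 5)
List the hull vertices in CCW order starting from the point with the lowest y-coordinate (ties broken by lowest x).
Hull (CCW) = [(8, -10), (10, -1), (8, 9), (-4, 6), (-7, -3)]

Graham scan procedure:
  1. Find the pivot p₀ = point with lowest y (tie → lowest x): (8, -10).
  2. Sort the remaining points by polar angle around p₀.
  3. Walk through sorted points, maintaining a stack; pop the top while the last three entries make a non-left turn (cross product ≤ 0).
  4. Final stack is the convex hull in CCW order: (8, -10), (10, -1), (8, 9), (-4, 6), (-7, -3).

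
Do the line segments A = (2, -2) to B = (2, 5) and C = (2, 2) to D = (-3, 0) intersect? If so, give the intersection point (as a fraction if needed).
Yes; intersection at (2, 2) (t = 4/7 on AB, s = 0 on CD)

Parametrize AB as A + t(B − A) = (2 + 0 t, -2 + 7 t) and CD as C + s(D − C) = (2 + -5 s, 2 + -2 s). Solve the linear system for (t, s). Determinant = -35 ≠ 0, so a unique intersection of the containing lines exists. Solution: t = 4/7, s = 0 — both in [0, 1], so the segments cross. Intersection point: (2, 2).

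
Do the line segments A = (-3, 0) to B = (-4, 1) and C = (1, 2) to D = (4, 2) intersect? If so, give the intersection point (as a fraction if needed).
No (intersection of containing lines falls outside at least one segment)

Parametrize and solve: t = 2, s = -2. At least one of these is outside [0, 1], so the segments do not intersect.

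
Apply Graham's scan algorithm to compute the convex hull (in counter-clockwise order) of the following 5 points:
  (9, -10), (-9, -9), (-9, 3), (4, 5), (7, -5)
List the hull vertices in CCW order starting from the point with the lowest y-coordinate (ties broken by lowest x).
Hull (CCW) = [(9, -10), (4, 5), (-9, 3), (-9, -9)]

Graham scan procedure:
  1. Find the pivot p₀ = point with lowest y (tie → lowest x): (9, -10).
  2. Sort the remaining points by polar angle around p₀.
  3. Walk through sorted points, maintaining a stack; pop the top while the last three entries make a non-left turn (cross product ≤ 0).
  4. Final stack is the convex hull in CCW order: (9, -10), (4, 5), (-9, 3), (-9, -9).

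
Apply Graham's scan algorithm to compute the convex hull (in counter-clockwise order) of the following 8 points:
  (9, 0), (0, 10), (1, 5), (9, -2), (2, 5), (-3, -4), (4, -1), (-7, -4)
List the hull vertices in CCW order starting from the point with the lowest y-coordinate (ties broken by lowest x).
Hull (CCW) = [(-7, -4), (-3, -4), (9, -2), (9, 0), (0, 10)]

Graham scan procedure:
  1. Find the pivot p₀ = point with lowest y (tie → lowest x): (-7, -4).
  2. Sort the remaining points by polar angle around p₀.
  3. Walk through sorted points, maintaining a stack; pop the top while the last three entries make a non-left turn (cross product ≤ 0).
  4. Final stack is the convex hull in CCW order: (-7, -4), (-3, -4), (9, -2), (9, 0), (0, 10).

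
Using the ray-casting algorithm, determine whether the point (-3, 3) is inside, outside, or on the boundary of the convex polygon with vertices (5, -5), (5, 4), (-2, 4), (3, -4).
The point (-3, 3) lies strictly outside the polygon

Cast a horizontal ray to the right from the query point and count how many polygon edges it crosses (each edge strictly once or zero times, handled with the usual half-open convention). 
Parity of crossings → even ⇒ outside.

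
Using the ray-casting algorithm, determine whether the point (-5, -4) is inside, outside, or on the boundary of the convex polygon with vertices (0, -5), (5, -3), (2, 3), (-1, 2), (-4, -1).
The point (-5, -4) lies strictly outside the polygon

Cast a horizontal ray to the right from the query point and count how many polygon edges it crosses (each edge strictly once or zero times, handled with the usual half-open convention). 
Parity of crossings → even ⇒ outside.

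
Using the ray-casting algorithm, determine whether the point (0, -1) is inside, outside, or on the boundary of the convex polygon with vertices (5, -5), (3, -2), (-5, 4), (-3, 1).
The point (0, -1) lies strictly inside the polygon

Cast a horizontal ray to the right from the query point and count how many polygon edges it crosses (each edge strictly once or zero times, handled with the usual half-open convention). 
Parity of crossings → odd ⇒ inside.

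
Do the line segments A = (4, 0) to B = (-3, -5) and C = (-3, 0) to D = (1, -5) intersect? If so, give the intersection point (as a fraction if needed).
Yes; intersection at (-5/11, -35/11) (t = 7/11 on AB, s = 7/11 on CD)

Parametrize AB as A + t(B − A) = (4 + -7 t, 0 + -5 t) and CD as C + s(D − C) = (-3 + 4 s, 0 + -5 s). Solve the linear system for (t, s). Determinant = -55 ≠ 0, so a unique intersection of the containing lines exists. Solution: t = 7/11, s = 7/11 — both in [0, 1], so the segments cross. Intersection point: (-5/11, -35/11).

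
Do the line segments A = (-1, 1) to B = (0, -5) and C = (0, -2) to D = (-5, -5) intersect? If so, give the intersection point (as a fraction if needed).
Yes; intersection at (-5/11, -25/11) (t = 6/11 on AB, s = 1/11 on CD)

Parametrize AB as A + t(B − A) = (-1 + 1 t, 1 + -6 t) and CD as C + s(D − C) = (0 + -5 s, -2 + -3 s). Solve the linear system for (t, s). Determinant = 33 ≠ 0, so a unique intersection of the containing lines exists. Solution: t = 6/11, s = 1/11 — both in [0, 1], so the segments cross. Intersection point: (-5/11, -25/11).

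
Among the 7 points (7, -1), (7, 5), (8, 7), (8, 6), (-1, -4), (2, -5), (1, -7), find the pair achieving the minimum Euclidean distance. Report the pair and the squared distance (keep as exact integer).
Pair = ((8, 7), (8, 6)); squared distance = 1

Compute all C(7, 2) = 21 pairwise squared distances (x_i − x_j)² + (y_i − y_j)². The minimum is 1, attained by the pair ((8, 7), (8, 6)).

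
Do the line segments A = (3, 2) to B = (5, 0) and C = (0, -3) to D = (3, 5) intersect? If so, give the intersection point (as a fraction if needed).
No (intersection of containing lines falls outside at least one segment)

Parametrize and solve: t = -9/22, s = 8/11. At least one of these is outside [0, 1], so the segments do not intersect.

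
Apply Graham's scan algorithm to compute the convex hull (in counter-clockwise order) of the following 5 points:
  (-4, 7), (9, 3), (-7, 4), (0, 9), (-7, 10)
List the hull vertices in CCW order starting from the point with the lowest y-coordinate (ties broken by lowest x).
Hull (CCW) = [(9, 3), (0, 9), (-7, 10), (-7, 4)]

Graham scan procedure:
  1. Find the pivot p₀ = point with lowest y (tie → lowest x): (9, 3).
  2. Sort the remaining points by polar angle around p₀.
  3. Walk through sorted points, maintaining a stack; pop the top while the last three entries make a non-left turn (cross product ≤ 0).
  4. Final stack is the convex hull in CCW order: (9, 3), (0, 9), (-7, 10), (-7, 4).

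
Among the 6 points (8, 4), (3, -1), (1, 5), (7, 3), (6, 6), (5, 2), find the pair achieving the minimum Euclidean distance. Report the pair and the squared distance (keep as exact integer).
Pair = ((8, 4), (7, 3)); squared distance = 2

Compute all C(6, 2) = 15 pairwise squared distances (x_i − x_j)² + (y_i − y_j)². The minimum is 2, attained by the pair ((8, 4), (7, 3)).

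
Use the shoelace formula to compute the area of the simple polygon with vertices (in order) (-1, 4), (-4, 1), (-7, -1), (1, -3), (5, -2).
Area = 79/2

Shoelace formula: Area = (1/2) |Σ_i (x_i · y_{i+1} − x_{i+1} · y_i)| (indices mod n). Compute each cross term:
  (-1)(1) − (-4)(4) = 15
  (-4)(-1) − (-7)(1) = 11
  (-7)(-3) − (1)(-1) = 22
  (1)(-2) − (5)(-3) = 13
  (5)(4) − (-1)(-2) = 18
Sum = 79, so (signed) Area = 79/2 = 79/2, |Area| = 79/2.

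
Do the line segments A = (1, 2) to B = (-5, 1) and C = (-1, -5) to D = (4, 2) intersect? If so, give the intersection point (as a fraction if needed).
No (intersection of containing lines falls outside at least one segment)

Parametrize and solve: t = -21/37, s = 40/37. At least one of these is outside [0, 1], so the segments do not intersect.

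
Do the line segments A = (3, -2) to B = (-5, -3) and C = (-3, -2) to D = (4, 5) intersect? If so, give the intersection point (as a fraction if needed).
No (intersection of containing lines falls outside at least one segment)

Parametrize and solve: t = 6/7, s = -6/49. At least one of these is outside [0, 1], so the segments do not intersect.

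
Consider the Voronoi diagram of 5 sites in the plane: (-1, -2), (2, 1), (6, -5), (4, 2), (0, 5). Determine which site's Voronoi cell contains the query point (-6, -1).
Nearest site = (-1, -2)

The Voronoi cell of site s contains exactly those query points closer to s than to any other site. Compute squared distances from q = (-6, -1) to each site:
  (-1 − -6)² + (-2 − -1)² = 26
  (2 − -6)² + (1 − -1)² = 68
  (0 − -6)² + (5 − -1)² = 72
  (4 − -6)² + (2 − -1)² = 109
  (6 − -6)² + (-5 − -1)² = 160
Minimum is attained by (-1, -2), so q lies in its Voronoi cell.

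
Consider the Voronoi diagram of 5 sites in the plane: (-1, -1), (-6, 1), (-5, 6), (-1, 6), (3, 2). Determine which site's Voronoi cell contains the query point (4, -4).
Nearest site = (-1, -1)

The Voronoi cell of site s contains exactly those query points closer to s than to any other site. Compute squared distances from q = (4, -4) to each site:
  (-1 − 4)² + (-1 − -4)² = 34
  (3 − 4)² + (2 − -4)² = 37
  (-6 − 4)² + (1 − -4)² = 125
  (-1 − 4)² + (6 − -4)² = 125
  (-5 − 4)² + (6 − -4)² = 181
Minimum is attained by (-1, -1), so q lies in its Voronoi cell.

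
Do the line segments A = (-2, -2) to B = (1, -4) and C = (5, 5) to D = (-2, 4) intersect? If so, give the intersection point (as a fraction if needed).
No (intersection of containing lines falls outside at least one segment)

Parametrize and solve: t = -42/17, s = 35/17. At least one of these is outside [0, 1], so the segments do not intersect.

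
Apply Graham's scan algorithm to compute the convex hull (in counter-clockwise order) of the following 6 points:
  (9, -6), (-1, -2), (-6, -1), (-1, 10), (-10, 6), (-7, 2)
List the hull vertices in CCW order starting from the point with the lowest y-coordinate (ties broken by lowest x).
Hull (CCW) = [(9, -6), (-1, 10), (-10, 6), (-6, -1)]

Graham scan procedure:
  1. Find the pivot p₀ = point with lowest y (tie → lowest x): (9, -6).
  2. Sort the remaining points by polar angle around p₀.
  3. Walk through sorted points, maintaining a stack; pop the top while the last three entries make a non-left turn (cross product ≤ 0).
  4. Final stack is the convex hull in CCW order: (9, -6), (-1, 10), (-10, 6), (-6, -1).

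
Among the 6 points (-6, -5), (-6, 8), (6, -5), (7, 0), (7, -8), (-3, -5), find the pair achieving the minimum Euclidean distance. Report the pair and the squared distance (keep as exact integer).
Pair = ((-6, -5), (-3, -5)); squared distance = 9

Compute all C(6, 2) = 15 pairwise squared distances (x_i − x_j)² + (y_i − y_j)². The minimum is 9, attained by the pair ((-6, -5), (-3, -5)).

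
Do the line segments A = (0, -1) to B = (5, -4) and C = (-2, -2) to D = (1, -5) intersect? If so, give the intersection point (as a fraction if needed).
No (intersection of containing lines falls outside at least one segment)

Parametrize and solve: t = -3/2, s = -11/6. At least one of these is outside [0, 1], so the segments do not intersect.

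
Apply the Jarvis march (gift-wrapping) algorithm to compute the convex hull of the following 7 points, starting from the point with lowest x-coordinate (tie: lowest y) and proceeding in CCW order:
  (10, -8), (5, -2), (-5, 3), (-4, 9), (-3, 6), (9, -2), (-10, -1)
Hull (CCW) = [(-10, -1), (10, -8), (9, -2), (-4, 9)]

Jarvis march: at each step, from the current hull vertex p, select the next vertex q as the point such that every other point lies strictly to the left of (or on) the directed line p → q. (Equivalently: for every other point r, the cross product (q − p) × (r − p) ≥ 0.)
Starting point (lowest x, tie lowest y): (-10, -1). Wrap until returning to start. Resulting hull: (-10, -1), (10, -8), (9, -2), (-4, 9).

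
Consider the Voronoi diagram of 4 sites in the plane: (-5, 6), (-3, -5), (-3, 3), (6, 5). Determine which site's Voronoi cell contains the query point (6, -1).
Nearest site = (6, 5)

The Voronoi cell of site s contains exactly those query points closer to s than to any other site. Compute squared distances from q = (6, -1) to each site:
  (6 − 6)² + (5 − -1)² = 36
  (-3 − 6)² + (-5 − -1)² = 97
  (-3 − 6)² + (3 − -1)² = 97
  (-5 − 6)² + (6 − -1)² = 170
Minimum is attained by (6, 5), so q lies in its Voronoi cell.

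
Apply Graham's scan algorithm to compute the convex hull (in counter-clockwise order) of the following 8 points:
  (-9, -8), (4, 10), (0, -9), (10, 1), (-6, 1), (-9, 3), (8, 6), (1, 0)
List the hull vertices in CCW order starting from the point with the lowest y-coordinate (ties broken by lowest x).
Hull (CCW) = [(0, -9), (10, 1), (8, 6), (4, 10), (-9, 3), (-9, -8)]

Graham scan procedure:
  1. Find the pivot p₀ = point with lowest y (tie → lowest x): (0, -9).
  2. Sort the remaining points by polar angle around p₀.
  3. Walk through sorted points, maintaining a stack; pop the top while the last three entries make a non-left turn (cross product ≤ 0).
  4. Final stack is the convex hull in CCW order: (0, -9), (10, 1), (8, 6), (4, 10), (-9, 3), (-9, -8).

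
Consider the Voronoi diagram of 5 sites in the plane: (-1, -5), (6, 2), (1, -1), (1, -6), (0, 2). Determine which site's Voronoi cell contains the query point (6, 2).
Nearest site = (6, 2)

The Voronoi cell of site s contains exactly those query points closer to s than to any other site. Compute squared distances from q = (6, 2) to each site:
  (6 − 6)² + (2 − 2)² = 0
  (1 − 6)² + (-1 − 2)² = 34
  (0 − 6)² + (2 − 2)² = 36
  (1 − 6)² + (-6 − 2)² = 89
  (-1 − 6)² + (-5 − 2)² = 98
Minimum is attained by (6, 2), so q lies in its Voronoi cell.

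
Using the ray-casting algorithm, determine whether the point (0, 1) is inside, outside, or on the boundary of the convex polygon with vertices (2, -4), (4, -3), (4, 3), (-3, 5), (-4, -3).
The point (0, 1) lies strictly inside the polygon

Cast a horizontal ray to the right from the query point and count how many polygon edges it crosses (each edge strictly once or zero times, handled with the usual half-open convention). 
Parity of crossings → odd ⇒ inside.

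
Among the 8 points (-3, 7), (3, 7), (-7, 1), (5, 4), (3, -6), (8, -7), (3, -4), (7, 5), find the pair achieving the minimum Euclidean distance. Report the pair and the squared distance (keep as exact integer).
Pair = ((3, -6), (3, -4)); squared distance = 4

Compute all C(8, 2) = 28 pairwise squared distances (x_i − x_j)² + (y_i − y_j)². The minimum is 4, attained by the pair ((3, -6), (3, -4)).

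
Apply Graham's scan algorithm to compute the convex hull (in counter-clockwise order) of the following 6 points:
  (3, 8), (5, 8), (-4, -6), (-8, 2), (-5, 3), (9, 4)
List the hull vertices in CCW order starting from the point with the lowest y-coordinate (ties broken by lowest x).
Hull (CCW) = [(-4, -6), (9, 4), (5, 8), (3, 8), (-8, 2)]

Graham scan procedure:
  1. Find the pivot p₀ = point with lowest y (tie → lowest x): (-4, -6).
  2. Sort the remaining points by polar angle around p₀.
  3. Walk through sorted points, maintaining a stack; pop the top while the last three entries make a non-left turn (cross product ≤ 0).
  4. Final stack is the convex hull in CCW order: (-4, -6), (9, 4), (5, 8), (3, 8), (-8, 2).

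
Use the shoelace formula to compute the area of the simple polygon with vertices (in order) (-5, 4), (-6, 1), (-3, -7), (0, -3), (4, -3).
Area = 43

Shoelace formula: Area = (1/2) |Σ_i (x_i · y_{i+1} − x_{i+1} · y_i)| (indices mod n). Compute each cross term:
  (-5)(1) − (-6)(4) = 19
  (-6)(-7) − (-3)(1) = 45
  (-3)(-3) − (0)(-7) = 9
  (0)(-3) − (4)(-3) = 12
  (4)(4) − (-5)(-3) = 1
Sum = 86, so (signed) Area = 86/2 = 43, |Area| = 43.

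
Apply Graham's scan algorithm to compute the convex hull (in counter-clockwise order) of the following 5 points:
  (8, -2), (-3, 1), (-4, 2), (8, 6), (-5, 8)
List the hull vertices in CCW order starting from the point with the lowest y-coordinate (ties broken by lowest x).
Hull (CCW) = [(8, -2), (8, 6), (-5, 8), (-4, 2), (-3, 1)]

Graham scan procedure:
  1. Find the pivot p₀ = point with lowest y (tie → lowest x): (8, -2).
  2. Sort the remaining points by polar angle around p₀.
  3. Walk through sorted points, maintaining a stack; pop the top while the last three entries make a non-left turn (cross product ≤ 0).
  4. Final stack is the convex hull in CCW order: (8, -2), (8, 6), (-5, 8), (-4, 2), (-3, 1).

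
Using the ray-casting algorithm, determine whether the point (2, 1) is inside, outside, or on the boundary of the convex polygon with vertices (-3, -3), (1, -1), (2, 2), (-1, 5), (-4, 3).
The point (2, 1) lies strictly outside the polygon

Cast a horizontal ray to the right from the query point and count how many polygon edges it crosses (each edge strictly once or zero times, handled with the usual half-open convention). 
Parity of crossings → even ⇒ outside.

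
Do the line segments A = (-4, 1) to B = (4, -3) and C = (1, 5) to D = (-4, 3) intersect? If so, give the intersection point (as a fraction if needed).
No (intersection of containing lines falls outside at least one segment)

Parametrize and solve: t = -5/18, s = 13/9. At least one of these is outside [0, 1], so the segments do not intersect.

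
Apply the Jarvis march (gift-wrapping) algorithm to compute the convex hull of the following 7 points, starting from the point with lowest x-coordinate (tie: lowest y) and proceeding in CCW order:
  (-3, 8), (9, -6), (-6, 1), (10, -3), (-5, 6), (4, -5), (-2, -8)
Hull (CCW) = [(-6, 1), (-2, -8), (9, -6), (10, -3), (-3, 8), (-5, 6)]

Jarvis march: at each step, from the current hull vertex p, select the next vertex q as the point such that every other point lies strictly to the left of (or on) the directed line p → q. (Equivalently: for every other point r, the cross product (q − p) × (r − p) ≥ 0.)
Starting point (lowest x, tie lowest y): (-6, 1). Wrap until returning to start. Resulting hull: (-6, 1), (-2, -8), (9, -6), (10, -3), (-3, 8), (-5, 6).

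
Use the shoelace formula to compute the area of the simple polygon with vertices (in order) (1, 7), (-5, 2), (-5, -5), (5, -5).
Area = 81

Shoelace formula: Area = (1/2) |Σ_i (x_i · y_{i+1} − x_{i+1} · y_i)| (indices mod n). Compute each cross term:
  (1)(2) − (-5)(7) = 37
  (-5)(-5) − (-5)(2) = 35
  (-5)(-5) − (5)(-5) = 50
  (5)(7) − (1)(-5) = 40
Sum = 162, so (signed) Area = 162/2 = 81, |Area| = 81.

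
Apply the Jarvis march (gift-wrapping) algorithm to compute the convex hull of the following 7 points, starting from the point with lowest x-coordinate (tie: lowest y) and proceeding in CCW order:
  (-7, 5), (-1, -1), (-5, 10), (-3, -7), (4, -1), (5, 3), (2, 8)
Hull (CCW) = [(-7, 5), (-3, -7), (4, -1), (5, 3), (2, 8), (-5, 10)]

Jarvis march: at each step, from the current hull vertex p, select the next vertex q as the point such that every other point lies strictly to the left of (or on) the directed line p → q. (Equivalently: for every other point r, the cross product (q − p) × (r − p) ≥ 0.)
Starting point (lowest x, tie lowest y): (-7, 5). Wrap until returning to start. Resulting hull: (-7, 5), (-3, -7), (4, -1), (5, 3), (2, 8), (-5, 10).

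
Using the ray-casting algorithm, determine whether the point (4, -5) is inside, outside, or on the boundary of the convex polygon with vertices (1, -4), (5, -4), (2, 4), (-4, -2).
The point (4, -5) lies strictly outside the polygon

Cast a horizontal ray to the right from the query point and count how many polygon edges it crosses (each edge strictly once or zero times, handled with the usual half-open convention). 
Parity of crossings → even ⇒ outside.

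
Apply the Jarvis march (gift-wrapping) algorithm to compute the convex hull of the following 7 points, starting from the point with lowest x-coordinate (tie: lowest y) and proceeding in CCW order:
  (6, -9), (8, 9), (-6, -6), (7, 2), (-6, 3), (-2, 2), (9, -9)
Hull (CCW) = [(-6, -6), (6, -9), (9, -9), (8, 9), (-6, 3)]

Jarvis march: at each step, from the current hull vertex p, select the next vertex q as the point such that every other point lies strictly to the left of (or on) the directed line p → q. (Equivalently: for every other point r, the cross product (q − p) × (r − p) ≥ 0.)
Starting point (lowest x, tie lowest y): (-6, -6). Wrap until returning to start. Resulting hull: (-6, -6), (6, -9), (9, -9), (8, 9), (-6, 3).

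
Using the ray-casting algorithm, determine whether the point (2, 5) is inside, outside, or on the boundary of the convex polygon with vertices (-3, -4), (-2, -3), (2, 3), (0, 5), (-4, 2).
The point (2, 5) lies strictly outside the polygon

Cast a horizontal ray to the right from the query point and count how many polygon edges it crosses (each edge strictly once or zero times, handled with the usual half-open convention). 
Parity of crossings → even ⇒ outside.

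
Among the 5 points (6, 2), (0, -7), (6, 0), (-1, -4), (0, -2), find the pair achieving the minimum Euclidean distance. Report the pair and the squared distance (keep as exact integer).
Pair = ((6, 2), (6, 0)); squared distance = 4

Compute all C(5, 2) = 10 pairwise squared distances (x_i − x_j)² + (y_i − y_j)². The minimum is 4, attained by the pair ((6, 2), (6, 0)).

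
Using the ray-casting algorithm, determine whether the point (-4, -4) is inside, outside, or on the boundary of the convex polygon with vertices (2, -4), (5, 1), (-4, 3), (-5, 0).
The point (-4, -4) lies strictly outside the polygon

Cast a horizontal ray to the right from the query point and count how many polygon edges it crosses (each edge strictly once or zero times, handled with the usual half-open convention). 
Parity of crossings → even ⇒ outside.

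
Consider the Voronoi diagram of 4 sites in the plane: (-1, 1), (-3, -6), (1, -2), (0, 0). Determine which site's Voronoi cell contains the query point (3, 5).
Nearest site = (-1, 1)

The Voronoi cell of site s contains exactly those query points closer to s than to any other site. Compute squared distances from q = (3, 5) to each site:
  (-1 − 3)² + (1 − 5)² = 32
  (0 − 3)² + (0 − 5)² = 34
  (1 − 3)² + (-2 − 5)² = 53
  (-3 − 3)² + (-6 − 5)² = 157
Minimum is attained by (-1, 1), so q lies in its Voronoi cell.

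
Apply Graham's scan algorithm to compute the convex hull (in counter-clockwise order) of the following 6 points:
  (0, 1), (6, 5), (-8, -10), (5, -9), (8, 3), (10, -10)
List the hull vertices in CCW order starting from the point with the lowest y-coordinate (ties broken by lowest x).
Hull (CCW) = [(-8, -10), (10, -10), (8, 3), (6, 5), (0, 1)]

Graham scan procedure:
  1. Find the pivot p₀ = point with lowest y (tie → lowest x): (-8, -10).
  2. Sort the remaining points by polar angle around p₀.
  3. Walk through sorted points, maintaining a stack; pop the top while the last three entries make a non-left turn (cross product ≤ 0).
  4. Final stack is the convex hull in CCW order: (-8, -10), (10, -10), (8, 3), (6, 5), (0, 1).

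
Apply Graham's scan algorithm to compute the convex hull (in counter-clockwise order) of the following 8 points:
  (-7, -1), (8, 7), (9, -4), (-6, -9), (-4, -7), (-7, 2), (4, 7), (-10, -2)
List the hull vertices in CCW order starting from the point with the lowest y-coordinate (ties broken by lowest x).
Hull (CCW) = [(-6, -9), (9, -4), (8, 7), (4, 7), (-7, 2), (-10, -2)]

Graham scan procedure:
  1. Find the pivot p₀ = point with lowest y (tie → lowest x): (-6, -9).
  2. Sort the remaining points by polar angle around p₀.
  3. Walk through sorted points, maintaining a stack; pop the top while the last three entries make a non-left turn (cross product ≤ 0).
  4. Final stack is the convex hull in CCW order: (-6, -9), (9, -4), (8, 7), (4, 7), (-7, 2), (-10, -2).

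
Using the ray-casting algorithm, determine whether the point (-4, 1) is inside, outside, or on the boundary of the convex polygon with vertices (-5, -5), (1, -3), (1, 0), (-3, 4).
The point (-4, 1) lies strictly outside the polygon

Cast a horizontal ray to the right from the query point and count how many polygon edges it crosses (each edge strictly once or zero times, handled with the usual half-open convention). 
Parity of crossings → even ⇒ outside.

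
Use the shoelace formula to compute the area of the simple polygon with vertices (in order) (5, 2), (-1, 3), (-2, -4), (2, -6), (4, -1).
Area = 41

Shoelace formula: Area = (1/2) |Σ_i (x_i · y_{i+1} − x_{i+1} · y_i)| (indices mod n). Compute each cross term:
  (5)(3) − (-1)(2) = 17
  (-1)(-4) − (-2)(3) = 10
  (-2)(-6) − (2)(-4) = 20
  (2)(-1) − (4)(-6) = 22
  (4)(2) − (5)(-1) = 13
Sum = 82, so (signed) Area = 82/2 = 41, |Area| = 41.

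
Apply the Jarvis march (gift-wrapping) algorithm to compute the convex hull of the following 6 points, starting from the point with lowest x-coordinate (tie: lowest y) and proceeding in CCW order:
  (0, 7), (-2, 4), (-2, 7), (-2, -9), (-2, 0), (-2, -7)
Hull (CCW) = [(-2, -9), (0, 7), (-2, 7)]

Jarvis march: at each step, from the current hull vertex p, select the next vertex q as the point such that every other point lies strictly to the left of (or on) the directed line p → q. (Equivalently: for every other point r, the cross product (q − p) × (r − p) ≥ 0.)
Starting point (lowest x, tie lowest y): (-2, -9). Wrap until returning to start. Resulting hull: (-2, -9), (0, 7), (-2, 7).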